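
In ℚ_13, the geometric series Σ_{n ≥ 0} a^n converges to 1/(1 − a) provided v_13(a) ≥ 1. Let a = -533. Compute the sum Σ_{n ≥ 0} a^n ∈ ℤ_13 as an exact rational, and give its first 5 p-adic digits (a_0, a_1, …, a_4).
Σ a^n = 1/(1 − a) = 1/534;  first 5 digits = (1, 11, 0, 4, 2)

v_13(a) = 1 ≥ 1, so the series converges in ℤ_13 to 1/(1 − a) = 1/(1 − (-533)) = 1/534. Expand this rational in ℤ_13: compute digits iteratively via d_i = x_i mod 13, x_{i+1} = (x_i − d_i)/13. The first 5 digits are (1, 11, 0, 4, 2).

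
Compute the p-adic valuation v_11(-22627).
v_11(-22627) = 3

v_11(n) is the largest exponent k such that 11^k divides n. Factor out: -22627 = -11^3 · 17. (Sign doesn't affect v_p.) So v_11(-22627) = 3.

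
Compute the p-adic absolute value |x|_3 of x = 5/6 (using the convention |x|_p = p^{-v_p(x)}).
|5/6|_3 = 3

Step 1 — compute v_3(x) by factoring powers of 3 out of the numerator and denominator: v_3(5/6) = -1. Step 2 — apply |x|_p = p^{-v_p(x)} = 3^{1} = 3.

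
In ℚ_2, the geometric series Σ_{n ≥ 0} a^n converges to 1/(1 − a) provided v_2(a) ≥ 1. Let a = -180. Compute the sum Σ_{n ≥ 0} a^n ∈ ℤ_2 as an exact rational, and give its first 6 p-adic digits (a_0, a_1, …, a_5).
Σ a^n = 1/(1 − a) = 1/181;  first 6 digits = (1, 0, 1, 1, 1, 0)

v_2(a) = 2 ≥ 1, so the series converges in ℤ_2 to 1/(1 − a) = 1/(1 − (-180)) = 1/181. Expand this rational in ℤ_2: compute digits iteratively via d_i = x_i mod 2, x_{i+1} = (x_i − d_i)/2. The first 6 digits are (1, 0, 1, 1, 1, 0).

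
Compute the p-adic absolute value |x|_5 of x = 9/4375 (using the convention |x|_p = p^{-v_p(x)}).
|9/4375|_5 = 625

Step 1 — compute v_5(x) by factoring powers of 5 out of the numerator and denominator: v_5(9/4375) = -4. Step 2 — apply |x|_p = p^{-v_p(x)} = 5^{4} = 625.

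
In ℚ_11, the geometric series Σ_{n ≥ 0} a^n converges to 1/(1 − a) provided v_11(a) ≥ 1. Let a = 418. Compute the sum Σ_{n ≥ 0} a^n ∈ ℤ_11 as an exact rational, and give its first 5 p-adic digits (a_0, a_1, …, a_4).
Σ a^n = 1/(1 − a) = -1/417;  first 5 digits = (1, 5, 6, 3, 4)

v_11(a) = 1 ≥ 1, so the series converges in ℤ_11 to 1/(1 − a) = 1/(1 − 418) = -1/417. Expand this rational in ℤ_11: compute digits iteratively via d_i = x_i mod 11, x_{i+1} = (x_i − d_i)/11. The first 5 digits are (1, 5, 6, 3, 4).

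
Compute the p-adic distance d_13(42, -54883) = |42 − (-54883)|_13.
d_13(42, -54883) = 1/2197

Step 1 — x − y = 42 − (-54883) = 54925. Step 2 — v_13(54925) = 3 (factor: 54925 = (13^3 · 25); the sign does not affect v_p). Step 3 — |x − y|_13 = 13^{-3} = 1/2197.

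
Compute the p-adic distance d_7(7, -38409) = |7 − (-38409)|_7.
d_7(7, -38409) = 1/2401

Step 1 — x − y = 7 − (-38409) = 38416. Step 2 — v_7(38416) = 4 (factor: 38416 = (7^4 · 16); the sign does not affect v_p). Step 3 — |x − y|_7 = 7^{-4} = 1/2401.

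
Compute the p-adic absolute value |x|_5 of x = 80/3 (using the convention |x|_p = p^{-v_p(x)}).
|80/3|_5 = 1/5

Step 1 — compute v_5(x) by factoring powers of 5 out of the numerator and denominator: v_5(80/3) = 1. Step 2 — apply |x|_p = p^{-v_p(x)} = 5^{-1} = 1/5.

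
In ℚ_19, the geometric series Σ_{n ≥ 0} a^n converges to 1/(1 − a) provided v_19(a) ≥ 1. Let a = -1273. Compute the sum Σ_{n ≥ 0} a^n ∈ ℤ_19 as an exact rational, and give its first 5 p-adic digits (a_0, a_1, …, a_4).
Σ a^n = 1/(1 − a) = 1/1274;  first 5 digits = (1, 9, 1, 15, 15)

v_19(a) = 1 ≥ 1, so the series converges in ℤ_19 to 1/(1 − a) = 1/(1 − (-1273)) = 1/1274. Expand this rational in ℤ_19: compute digits iteratively via d_i = x_i mod 19, x_{i+1} = (x_i − d_i)/19. The first 5 digits are (1, 9, 1, 15, 15).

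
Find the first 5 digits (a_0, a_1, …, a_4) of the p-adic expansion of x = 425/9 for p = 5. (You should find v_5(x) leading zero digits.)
(a_0, …, a_4) = (0, 0, 3, 2, 4)

v_5(425/9) = 2, so a_0 = ... = a_1 = 0. Factor out: x = 5^2 · u with u = 17/9 a unit in ℤ_5. Expand u iteratively via a_{v+i} = u_i mod 5, u_{i+1} = (u_i − a_{v+i})/5:
  u_0 = 17/9;  a_2 = 3;  u_1 = (u_0 − 3)/5 = -2/9
  u_1 = -2/9;  a_3 = 2;  u_2 = (u_1 − 2)/5 = -4/9
  u_2 = -4/9;  a_4 = 4;  u_3 = (u_2 − 4)/5 = -8/9
Digits: (0, 0, 3, 2, 4).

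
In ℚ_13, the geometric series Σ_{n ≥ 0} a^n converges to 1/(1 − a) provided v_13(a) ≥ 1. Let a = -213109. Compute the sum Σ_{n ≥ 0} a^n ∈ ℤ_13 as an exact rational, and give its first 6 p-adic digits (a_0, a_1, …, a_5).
Σ a^n = 1/(1 − a) = 1/213110;  first 6 digits = (1, 0, 0, 7, 5, 12)

v_13(a) = 3 ≥ 1, so the series converges in ℤ_13 to 1/(1 − a) = 1/(1 − (-213109)) = 1/213110. Expand this rational in ℤ_13: compute digits iteratively via d_i = x_i mod 13, x_{i+1} = (x_i − d_i)/13. The first 6 digits are (1, 0, 0, 7, 5, 12).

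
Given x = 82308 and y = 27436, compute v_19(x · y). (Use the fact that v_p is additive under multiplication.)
v_19(2258202288) = 6

v_p(x) = 3 (factor: 82308 = 19^3 · 12); v_p(y) = 3 (factor: 27436 = 19^3 · 4). Additivity: v_p(xy) = v_p(x) + v_p(y) = 3 + 3 = 6. (Direct check: xy = 2258202288 = 19^6 · (48).)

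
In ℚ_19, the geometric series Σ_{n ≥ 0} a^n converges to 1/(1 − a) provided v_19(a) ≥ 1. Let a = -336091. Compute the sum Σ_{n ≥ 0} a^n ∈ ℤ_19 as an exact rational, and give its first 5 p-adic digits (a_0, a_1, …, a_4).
Σ a^n = 1/(1 − a) = 1/336092;  first 5 digits = (1, 0, 0, 8, 16)

v_19(a) = 3 ≥ 1, so the series converges in ℤ_19 to 1/(1 − a) = 1/(1 − (-336091)) = 1/336092. Expand this rational in ℤ_19: compute digits iteratively via d_i = x_i mod 19, x_{i+1} = (x_i − d_i)/19. The first 5 digits are (1, 0, 0, 8, 16).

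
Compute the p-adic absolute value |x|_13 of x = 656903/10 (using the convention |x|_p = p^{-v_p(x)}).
|656903/10|_13 = 1/28561

Step 1 — compute v_13(x) by factoring powers of 13 out of the numerator and denominator: v_13(656903/10) = 4. Step 2 — apply |x|_p = p^{-v_p(x)} = 13^{-4} = 1/28561.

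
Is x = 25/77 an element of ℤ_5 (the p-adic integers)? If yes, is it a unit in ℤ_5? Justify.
x ∈ ℤ_5 but not a unit; v_5(x) = 2 > 0

ℤ_5 = {x ∈ ℚ_5 : v_5(x) ≥ 0} and ℤ_5^× = {x ∈ ℤ_5 : v_5(x) = 0}. Here v_5(25/77) = v_5(num) − v_5(den) = 2; compare against these criteria.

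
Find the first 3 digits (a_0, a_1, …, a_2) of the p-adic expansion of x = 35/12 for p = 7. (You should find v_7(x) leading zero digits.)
(a_0, …, a_2) = (0, 1, 4)

v_7(35/12) = 1, so a_0 = ... = a_0 = 0. Factor out: x = 7^1 · u with u = 5/12 a unit in ℤ_7. Expand u iteratively via a_{v+i} = u_i mod 7, u_{i+1} = (u_i − a_{v+i})/7:
  u_0 = 5/12;  a_1 = 1;  u_1 = (u_0 − 1)/7 = -1/12
  u_1 = -1/12;  a_2 = 4;  u_2 = (u_1 − 4)/7 = -7/12
Digits: (0, 1, 4).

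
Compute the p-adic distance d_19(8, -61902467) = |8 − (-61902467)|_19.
d_19(8, -61902467) = 1/2476099

Step 1 — x − y = 8 − (-61902467) = 61902475. Step 2 — v_19(61902475) = 5 (factor: 61902475 = (19^5 · 25); the sign does not affect v_p). Step 3 — |x − y|_19 = 19^{-5} = 1/2476099.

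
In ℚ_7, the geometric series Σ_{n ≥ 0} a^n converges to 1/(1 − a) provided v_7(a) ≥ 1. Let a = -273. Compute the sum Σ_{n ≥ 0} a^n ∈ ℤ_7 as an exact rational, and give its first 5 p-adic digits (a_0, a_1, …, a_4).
Σ a^n = 1/(1 − a) = 1/274;  first 5 digits = (1, 3, 3, 5, 2)

v_7(a) = 1 ≥ 1, so the series converges in ℤ_7 to 1/(1 − a) = 1/(1 − (-273)) = 1/274. Expand this rational in ℤ_7: compute digits iteratively via d_i = x_i mod 7, x_{i+1} = (x_i − d_i)/7. The first 5 digits are (1, 3, 3, 5, 2).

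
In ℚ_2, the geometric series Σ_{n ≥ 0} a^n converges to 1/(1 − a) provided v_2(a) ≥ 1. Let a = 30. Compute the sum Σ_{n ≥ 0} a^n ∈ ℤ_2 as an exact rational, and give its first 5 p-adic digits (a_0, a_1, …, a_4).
Σ a^n = 1/(1 − a) = -1/29;  first 5 digits = (1, 1, 0, 1, 0)

v_2(a) = 1 ≥ 1, so the series converges in ℤ_2 to 1/(1 − a) = 1/(1 − 30) = -1/29. Expand this rational in ℤ_2: compute digits iteratively via d_i = x_i mod 2, x_{i+1} = (x_i − d_i)/2. The first 5 digits are (1, 1, 0, 1, 0).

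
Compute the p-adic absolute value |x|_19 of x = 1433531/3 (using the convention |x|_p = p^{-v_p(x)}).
|1433531/3|_19 = 1/130321

Step 1 — compute v_19(x) by factoring powers of 19 out of the numerator and denominator: v_19(1433531/3) = 4. Step 2 — apply |x|_p = p^{-v_p(x)} = 19^{-4} = 1/130321.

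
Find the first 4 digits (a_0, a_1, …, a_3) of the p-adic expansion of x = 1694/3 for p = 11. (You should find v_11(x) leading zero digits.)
(a_0, …, a_3) = (0, 0, 1, 4)

v_11(1694/3) = 2, so a_0 = ... = a_1 = 0. Factor out: x = 11^2 · u with u = 14/3 a unit in ℤ_11. Expand u iteratively via a_{v+i} = u_i mod 11, u_{i+1} = (u_i − a_{v+i})/11:
  u_0 = 14/3;  a_2 = 1;  u_1 = (u_0 − 1)/11 = 1/3
  u_1 = 1/3;  a_3 = 4;  u_2 = (u_1 − 4)/11 = -1/3
Digits: (0, 0, 1, 4).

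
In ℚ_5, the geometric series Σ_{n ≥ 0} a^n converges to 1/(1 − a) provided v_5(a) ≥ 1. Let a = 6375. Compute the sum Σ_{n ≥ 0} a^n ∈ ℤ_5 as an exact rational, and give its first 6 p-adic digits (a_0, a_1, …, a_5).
Σ a^n = 1/(1 − a) = -1/6374;  first 6 digits = (1, 0, 0, 1, 0, 2)

v_5(a) = 3 ≥ 1, so the series converges in ℤ_5 to 1/(1 − a) = 1/(1 − 6375) = -1/6374. Expand this rational in ℤ_5: compute digits iteratively via d_i = x_i mod 5, x_{i+1} = (x_i − d_i)/5. The first 6 digits are (1, 0, 0, 1, 0, 2).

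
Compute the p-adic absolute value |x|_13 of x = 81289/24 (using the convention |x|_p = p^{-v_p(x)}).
|81289/24|_13 = 1/2197

Step 1 — compute v_13(x) by factoring powers of 13 out of the numerator and denominator: v_13(81289/24) = 3. Step 2 — apply |x|_p = p^{-v_p(x)} = 13^{-3} = 1/2197.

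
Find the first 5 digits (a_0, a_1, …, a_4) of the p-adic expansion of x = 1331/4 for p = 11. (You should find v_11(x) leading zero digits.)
(a_0, …, a_4) = (0, 0, 0, 3, 8)

v_11(1331/4) = 3, so a_0 = ... = a_2 = 0. Factor out: x = 11^3 · u with u = 1/4 a unit in ℤ_11. Expand u iteratively via a_{v+i} = u_i mod 11, u_{i+1} = (u_i − a_{v+i})/11:
  u_0 = 1/4;  a_3 = 3;  u_1 = (u_0 − 3)/11 = -1/4
  u_1 = -1/4;  a_4 = 8;  u_2 = (u_1 − 8)/11 = -3/4
Digits: (0, 0, 0, 3, 8).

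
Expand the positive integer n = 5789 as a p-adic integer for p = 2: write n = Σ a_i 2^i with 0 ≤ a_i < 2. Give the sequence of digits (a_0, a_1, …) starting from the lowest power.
(a_0, a_1, …) = (1, 0, 1, 1, 1, 0, 0, 1, 0, 1, 1, 0, 1)

Repeated division by 2 gives the digits low-to-high: 5789 = 1 + 1·2^2 + 1·2^3 + 1·2^4 + 1·2^7 + 1·2^9 + 1·2^10 + 1·2^12. Digit sequence: (1, 0, 1, 1, 1, 0, 0, 1, 0, 1, 1, 0, 1).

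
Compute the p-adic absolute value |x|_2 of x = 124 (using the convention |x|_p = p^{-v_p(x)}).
|124|_2 = 1/4

Step 1 — compute v_2(x) by factoring powers of 2 out of the numerator and denominator: v_2(124) = 2. Step 2 — apply |x|_p = p^{-v_p(x)} = 2^{-2} = 1/4.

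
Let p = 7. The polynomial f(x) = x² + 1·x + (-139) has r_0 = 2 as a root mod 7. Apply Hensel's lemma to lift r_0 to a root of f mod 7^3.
r_2 = 156 (mod 343)

Hensel: r_{i+1} = r_i − f(r_i)·(f′(r_i))^{-1} mod 7^{i+2}, f′(x) = 2x + 1. Iterate:
  r_0 = 2 (mod 7)
  r_1 = 9 (mod 49)
  r_2 = 156 (mod 343)
Final: r = 156 satisfies f(r) ≡ 0 mod 7^3.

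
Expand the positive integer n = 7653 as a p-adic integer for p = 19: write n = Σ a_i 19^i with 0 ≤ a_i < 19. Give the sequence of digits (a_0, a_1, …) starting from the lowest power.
(a_0, a_1, …) = (15, 3, 2, 1)

Repeated division by 19 gives the digits low-to-high: 7653 = 15 + 3·19^1 + 2·19^2 + 1·19^3. Digit sequence: (15, 3, 2, 1).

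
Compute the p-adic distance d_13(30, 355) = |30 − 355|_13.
d_13(30, 355) = 1/13

Step 1 — x − y = 30 − 355 = -325. Step 2 — v_13(-325) = 1 (factor: -325 = −(13^1 · 25); the sign does not affect v_p). Step 3 — |x − y|_13 = 13^{-1} = 1/13.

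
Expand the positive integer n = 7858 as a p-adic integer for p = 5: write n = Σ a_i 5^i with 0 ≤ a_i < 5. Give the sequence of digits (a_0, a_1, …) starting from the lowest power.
(a_0, a_1, …) = (3, 1, 4, 2, 2, 2)

Repeated division by 5 gives the digits low-to-high: 7858 = 3 + 1·5^1 + 4·5^2 + 2·5^3 + 2·5^4 + 2·5^5. Digit sequence: (3, 1, 4, 2, 2, 2).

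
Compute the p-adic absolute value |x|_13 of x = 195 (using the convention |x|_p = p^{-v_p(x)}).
|195|_13 = 1/13

Step 1 — compute v_13(x) by factoring powers of 13 out of the numerator and denominator: v_13(195) = 1. Step 2 — apply |x|_p = p^{-v_p(x)} = 13^{-1} = 1/13.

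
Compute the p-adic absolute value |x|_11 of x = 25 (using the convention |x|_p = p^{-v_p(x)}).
|25|_11 = 1

Step 1 — compute v_11(x) by factoring powers of 11 out of the numerator and denominator: v_11(25) = 0. Step 2 — apply |x|_p = p^{-v_p(x)} = 11^{0} = 1.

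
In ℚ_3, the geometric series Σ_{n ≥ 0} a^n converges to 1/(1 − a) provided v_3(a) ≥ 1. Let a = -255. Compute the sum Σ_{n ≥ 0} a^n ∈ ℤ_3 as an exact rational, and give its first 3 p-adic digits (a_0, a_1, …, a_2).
Σ a^n = 1/(1 − a) = 1/256;  first 3 digits = (1, 2, 2)

v_3(a) = 1 ≥ 1, so the series converges in ℤ_3 to 1/(1 − a) = 1/(1 − (-255)) = 1/256. Expand this rational in ℤ_3: compute digits iteratively via d_i = x_i mod 3, x_{i+1} = (x_i − d_i)/3. The first 3 digits are (1, 2, 2).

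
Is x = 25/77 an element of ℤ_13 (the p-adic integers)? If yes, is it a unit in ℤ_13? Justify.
x ∈ ℤ_13^× (unit); v_13(x) = 0

ℤ_13 = {x ∈ ℚ_13 : v_13(x) ≥ 0} and ℤ_13^× = {x ∈ ℤ_13 : v_13(x) = 0}. Here v_13(25/77) = v_13(num) − v_13(den) = 0; compare against these criteria.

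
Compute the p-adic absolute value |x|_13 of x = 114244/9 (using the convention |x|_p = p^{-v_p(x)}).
|114244/9|_13 = 1/28561

Step 1 — compute v_13(x) by factoring powers of 13 out of the numerator and denominator: v_13(114244/9) = 4. Step 2 — apply |x|_p = p^{-v_p(x)} = 13^{-4} = 1/28561.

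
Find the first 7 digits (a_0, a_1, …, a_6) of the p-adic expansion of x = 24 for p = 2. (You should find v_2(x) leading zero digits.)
(a_0, …, a_6) = (0, 0, 0, 1, 1, 0, 0)

v_2(24) = 3, so a_0 = ... = a_2 = 0. Factor out: x = 2^3 · u with u = 3 a unit in ℤ_2. Expand u iteratively via a_{v+i} = u_i mod 2, u_{i+1} = (u_i − a_{v+i})/2:
  u_0 = 3;  a_3 = 1;  u_1 = (u_0 − 1)/2 = 1
  u_1 = 1;  a_4 = 1;  u_2 = (u_1 − 1)/2 = 0
  u_2 = 0;  a_5 = 0;  u_3 = (u_2 − 0)/2 = 0
  u_3 = 0;  a_6 = 0;  u_4 = (u_3 − 0)/2 = 0
Digits: (0, 0, 0, 1, 1, 0, 0).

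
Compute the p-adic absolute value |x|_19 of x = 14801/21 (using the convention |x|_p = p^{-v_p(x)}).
|14801/21|_19 = 1/361

Step 1 — compute v_19(x) by factoring powers of 19 out of the numerator and denominator: v_19(14801/21) = 2. Step 2 — apply |x|_p = p^{-v_p(x)} = 19^{-2} = 1/361.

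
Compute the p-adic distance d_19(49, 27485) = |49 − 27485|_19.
d_19(49, 27485) = 1/6859

Step 1 — x − y = 49 − 27485 = -27436. Step 2 — v_19(-27436) = 3 (factor: -27436 = −(19^3 · 4); the sign does not affect v_p). Step 3 — |x − y|_19 = 19^{-3} = 1/6859.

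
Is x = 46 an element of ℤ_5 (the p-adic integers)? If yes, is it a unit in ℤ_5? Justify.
x ∈ ℤ_5^× (unit); v_5(x) = 0

ℤ_5 = {x ∈ ℚ_5 : v_5(x) ≥ 0} and ℤ_5^× = {x ∈ ℤ_5 : v_5(x) = 0}. Here v_5(46) = v_5(num) − v_5(den) = 0; compare against these criteria.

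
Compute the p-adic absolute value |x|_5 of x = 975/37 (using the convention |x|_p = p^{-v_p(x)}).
|975/37|_5 = 1/25

Step 1 — compute v_5(x) by factoring powers of 5 out of the numerator and denominator: v_5(975/37) = 2. Step 2 — apply |x|_p = p^{-v_p(x)} = 5^{-2} = 1/25.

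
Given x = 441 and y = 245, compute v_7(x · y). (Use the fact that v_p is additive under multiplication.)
v_7(108045) = 4

v_p(x) = 2 (factor: 441 = 7^2 · 9); v_p(y) = 2 (factor: 245 = 7^2 · 5). Additivity: v_p(xy) = v_p(x) + v_p(y) = 2 + 2 = 4. (Direct check: xy = 108045 = 7^4 · (45).)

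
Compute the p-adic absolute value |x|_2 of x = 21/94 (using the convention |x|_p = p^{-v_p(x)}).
|21/94|_2 = 2

Step 1 — compute v_2(x) by factoring powers of 2 out of the numerator and denominator: v_2(21/94) = -1. Step 2 — apply |x|_p = p^{-v_p(x)} = 2^{1} = 2.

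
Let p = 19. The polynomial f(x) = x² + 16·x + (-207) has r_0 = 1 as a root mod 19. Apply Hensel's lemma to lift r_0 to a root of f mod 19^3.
r_2 = 4865 (mod 6859)

Hensel: r_{i+1} = r_i − f(r_i)·(f′(r_i))^{-1} mod 19^{i+2}, f′(x) = 2x + 16. Iterate:
  r_0 = 1 (mod 19)
  r_1 = 172 (mod 361)
  r_2 = 4865 (mod 6859)
Final: r = 4865 satisfies f(r) ≡ 0 mod 19^3.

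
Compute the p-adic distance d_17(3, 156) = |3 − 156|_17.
d_17(3, 156) = 1/17

Step 1 — x − y = 3 − 156 = -153. Step 2 — v_17(-153) = 1 (factor: -153 = −(17^1 · 9); the sign does not affect v_p). Step 3 — |x − y|_17 = 17^{-1} = 1/17.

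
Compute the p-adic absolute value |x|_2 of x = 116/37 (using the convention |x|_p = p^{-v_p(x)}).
|116/37|_2 = 1/4

Step 1 — compute v_2(x) by factoring powers of 2 out of the numerator and denominator: v_2(116/37) = 2. Step 2 — apply |x|_p = p^{-v_p(x)} = 2^{-2} = 1/4.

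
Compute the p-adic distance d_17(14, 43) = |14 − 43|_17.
d_17(14, 43) = 1

Step 1 — x − y = 14 − 43 = -29. Step 2 — v_17(-29) = 0 (factor: -29 = −(17^0 · 29); the sign does not affect v_p). Step 3 — |x − y|_17 = 17^{0} = 1.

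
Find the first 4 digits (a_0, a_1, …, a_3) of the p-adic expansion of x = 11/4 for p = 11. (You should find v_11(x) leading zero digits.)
(a_0, …, a_3) = (0, 3, 8, 2)

v_11(11/4) = 1, so a_0 = ... = a_0 = 0. Factor out: x = 11^1 · u with u = 1/4 a unit in ℤ_11. Expand u iteratively via a_{v+i} = u_i mod 11, u_{i+1} = (u_i − a_{v+i})/11:
  u_0 = 1/4;  a_1 = 3;  u_1 = (u_0 − 3)/11 = -1/4
  u_1 = -1/4;  a_2 = 8;  u_2 = (u_1 − 8)/11 = -3/4
  u_2 = -3/4;  a_3 = 2;  u_3 = (u_2 − 2)/11 = -1/4
Digits: (0, 3, 8, 2).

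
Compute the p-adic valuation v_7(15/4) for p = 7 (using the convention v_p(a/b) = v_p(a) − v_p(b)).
v_7(15/4) = 0

Factor powers of 7 from the numerator and denominator of the reduced fraction: 15 = 7^0 · 15 and 4 = 7^0 · 4. Apply v_p(a/b) = v_p(a) − v_p(b): v_7(15/4) = 0 − 0 = 0.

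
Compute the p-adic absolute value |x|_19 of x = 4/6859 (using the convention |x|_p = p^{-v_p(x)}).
|4/6859|_19 = 6859

Step 1 — compute v_19(x) by factoring powers of 19 out of the numerator and denominator: v_19(4/6859) = -3. Step 2 — apply |x|_p = p^{-v_p(x)} = 19^{3} = 6859.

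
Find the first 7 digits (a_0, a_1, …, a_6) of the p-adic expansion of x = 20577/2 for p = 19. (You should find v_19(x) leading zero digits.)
(a_0, …, a_6) = (0, 0, 0, 11, 9, 9, 9)

v_19(20577/2) = 3, so a_0 = ... = a_2 = 0. Factor out: x = 19^3 · u with u = 3/2 a unit in ℤ_19. Expand u iteratively via a_{v+i} = u_i mod 19, u_{i+1} = (u_i − a_{v+i})/19:
  u_0 = 3/2;  a_3 = 11;  u_1 = (u_0 − 11)/19 = -1/2
  u_1 = -1/2;  a_4 = 9;  u_2 = (u_1 − 9)/19 = -1/2
  u_2 = -1/2;  a_5 = 9;  u_3 = (u_2 − 9)/19 = -1/2
  u_3 = -1/2;  a_6 = 9;  u_4 = (u_3 − 9)/19 = -1/2
Digits: (0, 0, 0, 11, 9, 9, 9).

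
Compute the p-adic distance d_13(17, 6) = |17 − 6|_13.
d_13(17, 6) = 1

Step 1 — x − y = 17 − 6 = 11. Step 2 — v_13(11) = 0 (factor: 11 = (13^0 · 11); the sign does not affect v_p). Step 3 — |x − y|_13 = 13^{0} = 1.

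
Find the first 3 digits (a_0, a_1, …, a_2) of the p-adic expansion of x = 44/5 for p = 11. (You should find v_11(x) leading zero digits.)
(a_0, …, a_2) = (0, 3, 2)

v_11(44/5) = 1, so a_0 = ... = a_0 = 0. Factor out: x = 11^1 · u with u = 4/5 a unit in ℤ_11. Expand u iteratively via a_{v+i} = u_i mod 11, u_{i+1} = (u_i − a_{v+i})/11:
  u_0 = 4/5;  a_1 = 3;  u_1 = (u_0 − 3)/11 = -1/5
  u_1 = -1/5;  a_2 = 2;  u_2 = (u_1 − 2)/11 = -1/5
Digits: (0, 3, 2).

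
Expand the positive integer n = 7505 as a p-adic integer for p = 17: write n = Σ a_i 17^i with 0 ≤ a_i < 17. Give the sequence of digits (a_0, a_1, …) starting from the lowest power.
(a_0, a_1, …) = (8, 16, 8, 1)

Repeated division by 17 gives the digits low-to-high: 7505 = 8 + 16·17^1 + 8·17^2 + 1·17^3. Digit sequence: (8, 16, 8, 1).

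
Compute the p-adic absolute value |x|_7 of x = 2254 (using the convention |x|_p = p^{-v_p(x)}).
|2254|_7 = 1/49

Step 1 — compute v_7(x) by factoring powers of 7 out of the numerator and denominator: v_7(2254) = 2. Step 2 — apply |x|_p = p^{-v_p(x)} = 7^{-2} = 1/49.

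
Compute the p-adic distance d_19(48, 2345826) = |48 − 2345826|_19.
d_19(48, 2345826) = 1/130321

Step 1 — x − y = 48 − 2345826 = -2345778. Step 2 — v_19(-2345778) = 4 (factor: -2345778 = −(19^4 · 18); the sign does not affect v_p). Step 3 — |x − y|_19 = 19^{-4} = 1/130321.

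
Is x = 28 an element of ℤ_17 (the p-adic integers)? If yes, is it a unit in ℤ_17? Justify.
x ∈ ℤ_17^× (unit); v_17(x) = 0

ℤ_17 = {x ∈ ℚ_17 : v_17(x) ≥ 0} and ℤ_17^× = {x ∈ ℤ_17 : v_17(x) = 0}. Here v_17(28) = v_17(num) − v_17(den) = 0; compare against these criteria.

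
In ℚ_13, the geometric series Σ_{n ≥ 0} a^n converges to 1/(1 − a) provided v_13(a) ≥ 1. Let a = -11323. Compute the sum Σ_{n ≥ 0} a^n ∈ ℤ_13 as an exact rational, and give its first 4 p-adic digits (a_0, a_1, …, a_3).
Σ a^n = 1/(1 − a) = 1/11324;  first 4 digits = (1, 0, 11, 7)

v_13(a) = 2 ≥ 1, so the series converges in ℤ_13 to 1/(1 − a) = 1/(1 − (-11323)) = 1/11324. Expand this rational in ℤ_13: compute digits iteratively via d_i = x_i mod 13, x_{i+1} = (x_i − d_i)/13. The first 4 digits are (1, 0, 11, 7).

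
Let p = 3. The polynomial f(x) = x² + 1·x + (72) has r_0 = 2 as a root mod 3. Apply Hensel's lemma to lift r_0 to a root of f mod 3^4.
r_3 = 71 (mod 81)

Hensel: r_{i+1} = r_i − f(r_i)·(f′(r_i))^{-1} mod 3^{i+2}, f′(x) = 2x + 1. Iterate:
  r_0 = 2 (mod 3)
  r_1 = 8 (mod 9)
  r_2 = 17 (mod 27)
  r_3 = 71 (mod 81)
Final: r = 71 satisfies f(r) ≡ 0 mod 3^4.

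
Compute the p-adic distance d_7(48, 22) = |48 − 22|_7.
d_7(48, 22) = 1

Step 1 — x − y = 48 − 22 = 26. Step 2 — v_7(26) = 0 (factor: 26 = (7^0 · 26); the sign does not affect v_p). Step 3 — |x − y|_7 = 7^{0} = 1.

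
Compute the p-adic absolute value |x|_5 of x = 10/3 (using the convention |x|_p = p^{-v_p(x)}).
|10/3|_5 = 1/5

Step 1 — compute v_5(x) by factoring powers of 5 out of the numerator and denominator: v_5(10/3) = 1. Step 2 — apply |x|_p = p^{-v_p(x)} = 5^{-1} = 1/5.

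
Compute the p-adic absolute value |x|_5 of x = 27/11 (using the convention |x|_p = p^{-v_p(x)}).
|27/11|_5 = 1

Step 1 — compute v_5(x) by factoring powers of 5 out of the numerator and denominator: v_5(27/11) = 0. Step 2 — apply |x|_p = p^{-v_p(x)} = 5^{0} = 1.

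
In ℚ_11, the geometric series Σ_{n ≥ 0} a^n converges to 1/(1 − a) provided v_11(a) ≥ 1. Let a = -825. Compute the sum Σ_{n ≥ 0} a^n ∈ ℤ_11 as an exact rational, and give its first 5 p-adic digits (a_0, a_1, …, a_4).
Σ a^n = 1/(1 − a) = 1/826;  first 5 digits = (1, 2, 8, 1, 1)

v_11(a) = 1 ≥ 1, so the series converges in ℤ_11 to 1/(1 − a) = 1/(1 − (-825)) = 1/826. Expand this rational in ℤ_11: compute digits iteratively via d_i = x_i mod 11, x_{i+1} = (x_i − d_i)/11. The first 5 digits are (1, 2, 8, 1, 1).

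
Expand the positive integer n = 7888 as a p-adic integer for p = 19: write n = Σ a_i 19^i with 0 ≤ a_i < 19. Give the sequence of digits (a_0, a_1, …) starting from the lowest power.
(a_0, a_1, …) = (3, 16, 2, 1)

Repeated division by 19 gives the digits low-to-high: 7888 = 3 + 16·19^1 + 2·19^2 + 1·19^3. Digit sequence: (3, 16, 2, 1).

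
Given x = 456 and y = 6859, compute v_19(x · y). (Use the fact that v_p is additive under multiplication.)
v_19(3127704) = 4

v_p(x) = 1 (factor: 456 = 19^1 · 24); v_p(y) = 3 (factor: 6859 = 19^3 · 1). Additivity: v_p(xy) = v_p(x) + v_p(y) = 1 + 3 = 4. (Direct check: xy = 3127704 = 19^4 · (24).)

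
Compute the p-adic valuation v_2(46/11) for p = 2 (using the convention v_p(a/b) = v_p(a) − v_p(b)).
v_2(46/11) = 1

Factor powers of 2 from the numerator and denominator of the reduced fraction: 46 = 2^1 · 23 and 11 = 2^0 · 11. Apply v_p(a/b) = v_p(a) − v_p(b): v_2(46/11) = 1 − 0 = 1.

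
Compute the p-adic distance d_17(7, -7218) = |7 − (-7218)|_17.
d_17(7, -7218) = 1/289

Step 1 — x − y = 7 − (-7218) = 7225. Step 2 — v_17(7225) = 2 (factor: 7225 = (17^2 · 25); the sign does not affect v_p). Step 3 — |x − y|_17 = 17^{-2} = 1/289.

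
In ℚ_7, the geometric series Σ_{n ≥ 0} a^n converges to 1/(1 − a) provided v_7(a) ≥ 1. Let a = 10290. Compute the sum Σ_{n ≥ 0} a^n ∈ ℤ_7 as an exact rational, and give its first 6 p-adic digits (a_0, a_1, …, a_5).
Σ a^n = 1/(1 − a) = -1/10289;  first 6 digits = (1, 0, 0, 2, 4, 0)

v_7(a) = 3 ≥ 1, so the series converges in ℤ_7 to 1/(1 − a) = 1/(1 − 10290) = -1/10289. Expand this rational in ℤ_7: compute digits iteratively via d_i = x_i mod 7, x_{i+1} = (x_i − d_i)/7. The first 6 digits are (1, 0, 0, 2, 4, 0).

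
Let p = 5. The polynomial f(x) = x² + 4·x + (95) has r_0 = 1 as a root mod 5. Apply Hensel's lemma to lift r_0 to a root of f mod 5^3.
r_2 = 26 (mod 125)

Hensel: r_{i+1} = r_i − f(r_i)·(f′(r_i))^{-1} mod 5^{i+2}, f′(x) = 2x + 4. Iterate:
  r_0 = 1 (mod 5)
  r_1 = 1 (mod 25)
  r_2 = 26 (mod 125)
Final: r = 26 satisfies f(r) ≡ 0 mod 5^3.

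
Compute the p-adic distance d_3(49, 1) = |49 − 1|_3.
d_3(49, 1) = 1/3

Step 1 — x − y = 49 − 1 = 48. Step 2 — v_3(48) = 1 (factor: 48 = (3^1 · 16); the sign does not affect v_p). Step 3 — |x − y|_3 = 3^{-1} = 1/3.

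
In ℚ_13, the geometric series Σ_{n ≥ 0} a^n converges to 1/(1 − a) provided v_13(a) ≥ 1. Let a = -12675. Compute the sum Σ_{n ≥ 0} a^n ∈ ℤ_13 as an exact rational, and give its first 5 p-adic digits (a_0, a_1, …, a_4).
Σ a^n = 1/(1 − a) = 1/12676;  first 5 digits = (1, 0, 3, 7, 8)

v_13(a) = 2 ≥ 1, so the series converges in ℤ_13 to 1/(1 − a) = 1/(1 − (-12675)) = 1/12676. Expand this rational in ℤ_13: compute digits iteratively via d_i = x_i mod 13, x_{i+1} = (x_i − d_i)/13. The first 5 digits are (1, 0, 3, 7, 8).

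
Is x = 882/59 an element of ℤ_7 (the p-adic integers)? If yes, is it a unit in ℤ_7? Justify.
x ∈ ℤ_7 but not a unit; v_7(x) = 2 > 0

ℤ_7 = {x ∈ ℚ_7 : v_7(x) ≥ 0} and ℤ_7^× = {x ∈ ℤ_7 : v_7(x) = 0}. Here v_7(882/59) = v_7(num) − v_7(den) = 2; compare against these criteria.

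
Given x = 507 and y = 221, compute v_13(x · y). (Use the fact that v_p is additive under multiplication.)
v_13(112047) = 3

v_p(x) = 2 (factor: 507 = 13^2 · 3); v_p(y) = 1 (factor: 221 = 13^1 · 17). Additivity: v_p(xy) = v_p(x) + v_p(y) = 2 + 1 = 3. (Direct check: xy = 112047 = 13^3 · (51).)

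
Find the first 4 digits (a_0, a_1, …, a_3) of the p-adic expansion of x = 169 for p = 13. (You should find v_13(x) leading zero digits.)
(a_0, …, a_3) = (0, 0, 1, 0)

v_13(169) = 2, so a_0 = ... = a_1 = 0. Factor out: x = 13^2 · u with u = 1 a unit in ℤ_13. Expand u iteratively via a_{v+i} = u_i mod 13, u_{i+1} = (u_i − a_{v+i})/13:
  u_0 = 1;  a_2 = 1;  u_1 = (u_0 − 1)/13 = 0
  u_1 = 0;  a_3 = 0;  u_2 = (u_1 − 0)/13 = 0
Digits: (0, 0, 1, 0).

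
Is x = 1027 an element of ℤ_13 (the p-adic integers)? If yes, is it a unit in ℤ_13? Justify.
x ∈ ℤ_13 but not a unit; v_13(x) = 1 > 0

ℤ_13 = {x ∈ ℚ_13 : v_13(x) ≥ 0} and ℤ_13^× = {x ∈ ℤ_13 : v_13(x) = 0}. Here v_13(1027) = v_13(num) − v_13(den) = 1; compare against these criteria.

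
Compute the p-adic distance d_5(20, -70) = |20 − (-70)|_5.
d_5(20, -70) = 1/5

Step 1 — x − y = 20 − (-70) = 90. Step 2 — v_5(90) = 1 (factor: 90 = (5^1 · 18); the sign does not affect v_p). Step 3 — |x − y|_5 = 5^{-1} = 1/5.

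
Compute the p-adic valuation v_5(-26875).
v_5(-26875) = 4

v_5(n) is the largest exponent k such that 5^k divides n. Factor out: -26875 = -5^4 · 43. (Sign doesn't affect v_p.) So v_5(-26875) = 4.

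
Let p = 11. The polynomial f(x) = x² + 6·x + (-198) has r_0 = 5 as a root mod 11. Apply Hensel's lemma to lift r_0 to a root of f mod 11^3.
r_2 = 808 (mod 1331)

Hensel: r_{i+1} = r_i − f(r_i)·(f′(r_i))^{-1} mod 11^{i+2}, f′(x) = 2x + 6. Iterate:
  r_0 = 5 (mod 11)
  r_1 = 82 (mod 121)
  r_2 = 808 (mod 1331)
Final: r = 808 satisfies f(r) ≡ 0 mod 11^3.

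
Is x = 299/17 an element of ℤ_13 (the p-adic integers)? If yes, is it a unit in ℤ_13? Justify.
x ∈ ℤ_13 but not a unit; v_13(x) = 1 > 0

ℤ_13 = {x ∈ ℚ_13 : v_13(x) ≥ 0} and ℤ_13^× = {x ∈ ℤ_13 : v_13(x) = 0}. Here v_13(299/17) = v_13(num) − v_13(den) = 1; compare against these criteria.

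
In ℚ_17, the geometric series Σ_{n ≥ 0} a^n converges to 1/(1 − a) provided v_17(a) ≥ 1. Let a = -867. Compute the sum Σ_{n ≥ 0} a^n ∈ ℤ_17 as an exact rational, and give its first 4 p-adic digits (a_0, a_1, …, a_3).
Σ a^n = 1/(1 − a) = 1/868;  first 4 digits = (1, 0, 14, 16)

v_17(a) = 2 ≥ 1, so the series converges in ℤ_17 to 1/(1 − a) = 1/(1 − (-867)) = 1/868. Expand this rational in ℤ_17: compute digits iteratively via d_i = x_i mod 17, x_{i+1} = (x_i − d_i)/17. The first 4 digits are (1, 0, 14, 16).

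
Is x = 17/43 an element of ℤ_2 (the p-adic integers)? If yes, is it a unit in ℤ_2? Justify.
x ∈ ℤ_2^× (unit); v_2(x) = 0

ℤ_2 = {x ∈ ℚ_2 : v_2(x) ≥ 0} and ℤ_2^× = {x ∈ ℤ_2 : v_2(x) = 0}. Here v_2(17/43) = v_2(num) − v_2(den) = 0; compare against these criteria.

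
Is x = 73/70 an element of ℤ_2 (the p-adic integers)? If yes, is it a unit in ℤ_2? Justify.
x ∉ ℤ_2 (v_2(x) = -1 < 0)

ℤ_2 = {x ∈ ℚ_2 : v_2(x) ≥ 0} and ℤ_2^× = {x ∈ ℤ_2 : v_2(x) = 0}. Here v_2(73/70) = v_2(num) − v_2(den) = -1; compare against these criteria.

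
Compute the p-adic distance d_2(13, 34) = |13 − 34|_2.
d_2(13, 34) = 1

Step 1 — x − y = 13 − 34 = -21. Step 2 — v_2(-21) = 0 (factor: -21 = −(2^0 · 21); the sign does not affect v_p). Step 3 — |x − y|_2 = 2^{0} = 1.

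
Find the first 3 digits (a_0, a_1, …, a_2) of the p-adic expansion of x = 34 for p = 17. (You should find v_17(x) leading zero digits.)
(a_0, …, a_2) = (0, 2, 0)

v_17(34) = 1, so a_0 = ... = a_0 = 0. Factor out: x = 17^1 · u with u = 2 a unit in ℤ_17. Expand u iteratively via a_{v+i} = u_i mod 17, u_{i+1} = (u_i − a_{v+i})/17:
  u_0 = 2;  a_1 = 2;  u_1 = (u_0 − 2)/17 = 0
  u_1 = 0;  a_2 = 0;  u_2 = (u_1 − 0)/17 = 0
Digits: (0, 2, 0).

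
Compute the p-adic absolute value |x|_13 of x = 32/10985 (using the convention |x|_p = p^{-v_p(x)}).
|32/10985|_13 = 2197

Step 1 — compute v_13(x) by factoring powers of 13 out of the numerator and denominator: v_13(32/10985) = -3. Step 2 — apply |x|_p = p^{-v_p(x)} = 13^{3} = 2197.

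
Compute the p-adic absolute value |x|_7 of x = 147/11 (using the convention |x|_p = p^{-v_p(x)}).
|147/11|_7 = 1/49

Step 1 — compute v_7(x) by factoring powers of 7 out of the numerator and denominator: v_7(147/11) = 2. Step 2 — apply |x|_p = p^{-v_p(x)} = 7^{-2} = 1/49.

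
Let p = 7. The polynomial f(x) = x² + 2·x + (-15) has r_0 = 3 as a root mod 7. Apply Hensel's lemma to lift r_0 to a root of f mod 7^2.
r_1 = 3 (mod 49)

Hensel: r_{i+1} = r_i − f(r_i)·(f′(r_i))^{-1} mod 7^{i+2}, f′(x) = 2x + 2. Iterate:
  r_0 = 3 (mod 7)
  r_1 = 3 (mod 49)
Final: r = 3 satisfies f(r) ≡ 0 mod 7^2.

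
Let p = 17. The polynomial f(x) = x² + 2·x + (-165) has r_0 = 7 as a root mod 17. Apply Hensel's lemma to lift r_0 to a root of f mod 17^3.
r_2 = 3662 (mod 4913)

Hensel: r_{i+1} = r_i − f(r_i)·(f′(r_i))^{-1} mod 17^{i+2}, f′(x) = 2x + 2. Iterate:
  r_0 = 7 (mod 17)
  r_1 = 194 (mod 289)
  r_2 = 3662 (mod 4913)
Final: r = 3662 satisfies f(r) ≡ 0 mod 17^3.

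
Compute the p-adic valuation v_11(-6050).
v_11(-6050) = 2

v_11(n) is the largest exponent k such that 11^k divides n. Factor out: -6050 = -11^2 · 50. (Sign doesn't affect v_p.) So v_11(-6050) = 2.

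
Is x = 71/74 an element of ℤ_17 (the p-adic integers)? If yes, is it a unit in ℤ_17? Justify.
x ∈ ℤ_17^× (unit); v_17(x) = 0

ℤ_17 = {x ∈ ℚ_17 : v_17(x) ≥ 0} and ℤ_17^× = {x ∈ ℤ_17 : v_17(x) = 0}. Here v_17(71/74) = v_17(num) − v_17(den) = 0; compare against these criteria.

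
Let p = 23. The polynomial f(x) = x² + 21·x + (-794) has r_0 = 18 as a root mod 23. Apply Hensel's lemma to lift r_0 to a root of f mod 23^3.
r_2 = 9885 (mod 12167)

Hensel: r_{i+1} = r_i − f(r_i)·(f′(r_i))^{-1} mod 23^{i+2}, f′(x) = 2x + 21. Iterate:
  r_0 = 18 (mod 23)
  r_1 = 363 (mod 529)
  r_2 = 9885 (mod 12167)
Final: r = 9885 satisfies f(r) ≡ 0 mod 23^3.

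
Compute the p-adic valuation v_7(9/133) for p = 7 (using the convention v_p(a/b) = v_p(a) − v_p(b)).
v_7(9/133) = -1

Factor powers of 7 from the numerator and denominator of the reduced fraction: 9 = 7^0 · 9 and 133 = 7^1 · 19. Apply v_p(a/b) = v_p(a) − v_p(b): v_7(9/133) = 0 − 1 = -1.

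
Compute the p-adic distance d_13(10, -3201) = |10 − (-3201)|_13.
d_13(10, -3201) = 1/169

Step 1 — x − y = 10 − (-3201) = 3211. Step 2 — v_13(3211) = 2 (factor: 3211 = (13^2 · 19); the sign does not affect v_p). Step 3 — |x − y|_13 = 13^{-2} = 1/169.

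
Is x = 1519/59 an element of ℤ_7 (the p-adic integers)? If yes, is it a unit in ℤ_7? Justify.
x ∈ ℤ_7 but not a unit; v_7(x) = 2 > 0

ℤ_7 = {x ∈ ℚ_7 : v_7(x) ≥ 0} and ℤ_7^× = {x ∈ ℤ_7 : v_7(x) = 0}. Here v_7(1519/59) = v_7(num) − v_7(den) = 2; compare against these criteria.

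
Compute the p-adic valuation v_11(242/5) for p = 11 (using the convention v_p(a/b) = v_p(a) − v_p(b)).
v_11(242/5) = 2

Factor powers of 11 from the numerator and denominator of the reduced fraction: 242 = 11^2 · 2 and 5 = 11^0 · 5. Apply v_p(a/b) = v_p(a) − v_p(b): v_11(242/5) = 2 − 0 = 2.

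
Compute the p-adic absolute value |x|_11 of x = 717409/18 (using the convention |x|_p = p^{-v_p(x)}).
|717409/18|_11 = 1/14641

Step 1 — compute v_11(x) by factoring powers of 11 out of the numerator and denominator: v_11(717409/18) = 4. Step 2 — apply |x|_p = p^{-v_p(x)} = 11^{-4} = 1/14641.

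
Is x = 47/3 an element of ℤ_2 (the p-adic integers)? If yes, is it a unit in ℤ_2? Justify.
x ∈ ℤ_2^× (unit); v_2(x) = 0

ℤ_2 = {x ∈ ℚ_2 : v_2(x) ≥ 0} and ℤ_2^× = {x ∈ ℤ_2 : v_2(x) = 0}. Here v_2(47/3) = v_2(num) − v_2(den) = 0; compare against these criteria.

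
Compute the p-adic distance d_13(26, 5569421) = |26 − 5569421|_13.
d_13(26, 5569421) = 1/371293

Step 1 — x − y = 26 − 5569421 = -5569395. Step 2 — v_13(-5569395) = 5 (factor: -5569395 = −(13^5 · 15); the sign does not affect v_p). Step 3 — |x − y|_13 = 13^{-5} = 1/371293.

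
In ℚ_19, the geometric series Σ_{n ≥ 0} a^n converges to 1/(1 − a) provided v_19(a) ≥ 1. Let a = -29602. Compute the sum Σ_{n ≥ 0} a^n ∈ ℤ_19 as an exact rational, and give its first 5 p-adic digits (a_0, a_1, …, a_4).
Σ a^n = 1/(1 − a) = 1/29603;  first 5 digits = (1, 0, 13, 14, 16)

v_19(a) = 2 ≥ 1, so the series converges in ℤ_19 to 1/(1 − a) = 1/(1 − (-29602)) = 1/29603. Expand this rational in ℤ_19: compute digits iteratively via d_i = x_i mod 19, x_{i+1} = (x_i − d_i)/19. The first 5 digits are (1, 0, 13, 14, 16).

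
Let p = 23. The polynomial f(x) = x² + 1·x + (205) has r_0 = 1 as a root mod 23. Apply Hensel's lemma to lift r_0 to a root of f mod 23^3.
r_2 = 10512 (mod 12167)

Hensel: r_{i+1} = r_i − f(r_i)·(f′(r_i))^{-1} mod 23^{i+2}, f′(x) = 2x + 1. Iterate:
  r_0 = 1 (mod 23)
  r_1 = 461 (mod 529)
  r_2 = 10512 (mod 12167)
Final: r = 10512 satisfies f(r) ≡ 0 mod 23^3.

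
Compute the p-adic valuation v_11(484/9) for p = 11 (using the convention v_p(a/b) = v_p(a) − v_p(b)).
v_11(484/9) = 2

Factor powers of 11 from the numerator and denominator of the reduced fraction: 484 = 11^2 · 4 and 9 = 11^0 · 9. Apply v_p(a/b) = v_p(a) − v_p(b): v_11(484/9) = 2 − 0 = 2.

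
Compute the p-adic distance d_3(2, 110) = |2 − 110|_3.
d_3(2, 110) = 1/27

Step 1 — x − y = 2 − 110 = -108. Step 2 — v_3(-108) = 3 (factor: -108 = −(3^3 · 4); the sign does not affect v_p). Step 3 — |x − y|_3 = 3^{-3} = 1/27.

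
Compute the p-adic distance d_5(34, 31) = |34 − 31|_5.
d_5(34, 31) = 1

Step 1 — x − y = 34 − 31 = 3. Step 2 — v_5(3) = 0 (factor: 3 = (5^0 · 3); the sign does not affect v_p). Step 3 — |x − y|_5 = 5^{0} = 1.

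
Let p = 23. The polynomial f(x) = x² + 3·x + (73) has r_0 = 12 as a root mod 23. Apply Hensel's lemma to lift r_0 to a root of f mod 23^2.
r_1 = 81 (mod 529)

Hensel: r_{i+1} = r_i − f(r_i)·(f′(r_i))^{-1} mod 23^{i+2}, f′(x) = 2x + 3. Iterate:
  r_0 = 12 (mod 23)
  r_1 = 81 (mod 529)
Final: r = 81 satisfies f(r) ≡ 0 mod 23^2.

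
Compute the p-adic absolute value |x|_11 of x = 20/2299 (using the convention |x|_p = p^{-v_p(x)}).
|20/2299|_11 = 121

Step 1 — compute v_11(x) by factoring powers of 11 out of the numerator and denominator: v_11(20/2299) = -2. Step 2 — apply |x|_p = p^{-v_p(x)} = 11^{2} = 121.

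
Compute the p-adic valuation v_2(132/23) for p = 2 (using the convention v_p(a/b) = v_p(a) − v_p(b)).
v_2(132/23) = 2

Factor powers of 2 from the numerator and denominator of the reduced fraction: 132 = 2^2 · 33 and 23 = 2^0 · 23. Apply v_p(a/b) = v_p(a) − v_p(b): v_2(132/23) = 2 − 0 = 2.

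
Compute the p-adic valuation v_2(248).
v_2(248) = 3

v_2(n) is the largest exponent k such that 2^k divides n. Factor out: 248 = 2^3 · 31. (Sign doesn't affect v_p.) So v_2(248) = 3.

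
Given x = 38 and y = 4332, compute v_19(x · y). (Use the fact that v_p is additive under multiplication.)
v_19(164616) = 3

v_p(x) = 1 (factor: 38 = 19^1 · 2); v_p(y) = 2 (factor: 4332 = 19^2 · 12). Additivity: v_p(xy) = v_p(x) + v_p(y) = 1 + 2 = 3. (Direct check: xy = 164616 = 19^3 · (24).)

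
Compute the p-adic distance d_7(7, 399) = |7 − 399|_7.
d_7(7, 399) = 1/49

Step 1 — x − y = 7 − 399 = -392. Step 2 — v_7(-392) = 2 (factor: -392 = −(7^2 · 8); the sign does not affect v_p). Step 3 — |x − y|_7 = 7^{-2} = 1/49.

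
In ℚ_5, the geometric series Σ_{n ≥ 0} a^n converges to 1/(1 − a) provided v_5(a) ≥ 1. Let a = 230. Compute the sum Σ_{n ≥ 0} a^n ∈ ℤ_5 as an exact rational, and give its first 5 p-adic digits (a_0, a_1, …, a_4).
Σ a^n = 1/(1 − a) = -1/229;  first 5 digits = (1, 1, 0, 1, 3)

v_5(a) = 1 ≥ 1, so the series converges in ℤ_5 to 1/(1 − a) = 1/(1 − 230) = -1/229. Expand this rational in ℤ_5: compute digits iteratively via d_i = x_i mod 5, x_{i+1} = (x_i − d_i)/5. The first 5 digits are (1, 1, 0, 1, 3).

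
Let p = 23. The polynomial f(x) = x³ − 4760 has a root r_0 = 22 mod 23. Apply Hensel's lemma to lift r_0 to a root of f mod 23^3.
r_2 = 1586 (mod 12167)

Hensel: r_{i+1} = r_i − f(r_i)/f′(r_i) mod 23^{i+2}, where f′(x) = 3x². Iterate:
  r_0 = 22 (mod 23)
  r_1 = 528 (mod 529)
  r_2 = 1586 (mod 12167)
Final: r = 1586 with f(r) ≡ 0 mod 23^3.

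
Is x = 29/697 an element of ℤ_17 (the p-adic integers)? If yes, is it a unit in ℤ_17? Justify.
x ∉ ℤ_17 (v_17(x) = -1 < 0)

ℤ_17 = {x ∈ ℚ_17 : v_17(x) ≥ 0} and ℤ_17^× = {x ∈ ℤ_17 : v_17(x) = 0}. Here v_17(29/697) = v_17(num) − v_17(den) = -1; compare against these criteria.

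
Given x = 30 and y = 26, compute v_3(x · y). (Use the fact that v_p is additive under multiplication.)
v_3(780) = 1

v_p(x) = 1 (factor: 30 = 3^1 · 10); v_p(y) = 0 (factor: 26 = 3^0 · 26). Additivity: v_p(xy) = v_p(x) + v_p(y) = 1 + 0 = 1. (Direct check: xy = 780 = 3^1 · (260).)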